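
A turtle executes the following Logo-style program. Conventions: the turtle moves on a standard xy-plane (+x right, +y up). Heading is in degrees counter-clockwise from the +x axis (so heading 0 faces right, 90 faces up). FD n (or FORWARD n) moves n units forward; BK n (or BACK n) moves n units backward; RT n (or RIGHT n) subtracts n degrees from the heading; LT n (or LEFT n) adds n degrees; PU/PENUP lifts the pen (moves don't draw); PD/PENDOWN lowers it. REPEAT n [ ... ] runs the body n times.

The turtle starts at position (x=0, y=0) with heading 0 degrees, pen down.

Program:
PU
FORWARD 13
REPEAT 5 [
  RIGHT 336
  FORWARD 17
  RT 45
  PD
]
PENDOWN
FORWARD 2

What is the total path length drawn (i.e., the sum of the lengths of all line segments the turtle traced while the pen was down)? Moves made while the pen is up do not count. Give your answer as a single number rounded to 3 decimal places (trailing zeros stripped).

Answer: 70

Derivation:
Executing turtle program step by step:
Start: pos=(0,0), heading=0, pen down
PU: pen up
FD 13: (0,0) -> (13,0) [heading=0, move]
REPEAT 5 [
  -- iteration 1/5 --
  RT 336: heading 0 -> 24
  FD 17: (13,0) -> (28.53,6.915) [heading=24, move]
  RT 45: heading 24 -> 339
  PD: pen down
  -- iteration 2/5 --
  RT 336: heading 339 -> 3
  FD 17: (28.53,6.915) -> (45.507,7.804) [heading=3, draw]
  RT 45: heading 3 -> 318
  PD: pen down
  -- iteration 3/5 --
  RT 336: heading 318 -> 342
  FD 17: (45.507,7.804) -> (61.675,2.551) [heading=342, draw]
  RT 45: heading 342 -> 297
  PD: pen down
  -- iteration 4/5 --
  RT 336: heading 297 -> 321
  FD 17: (61.675,2.551) -> (74.886,-8.148) [heading=321, draw]
  RT 45: heading 321 -> 276
  PD: pen down
  -- iteration 5/5 --
  RT 336: heading 276 -> 300
  FD 17: (74.886,-8.148) -> (83.386,-22.87) [heading=300, draw]
  RT 45: heading 300 -> 255
  PD: pen down
]
PD: pen down
FD 2: (83.386,-22.87) -> (82.869,-24.802) [heading=255, draw]
Final: pos=(82.869,-24.802), heading=255, 5 segment(s) drawn

Segment lengths:
  seg 1: (28.53,6.915) -> (45.507,7.804), length = 17
  seg 2: (45.507,7.804) -> (61.675,2.551), length = 17
  seg 3: (61.675,2.551) -> (74.886,-8.148), length = 17
  seg 4: (74.886,-8.148) -> (83.386,-22.87), length = 17
  seg 5: (83.386,-22.87) -> (82.869,-24.802), length = 2
Total = 70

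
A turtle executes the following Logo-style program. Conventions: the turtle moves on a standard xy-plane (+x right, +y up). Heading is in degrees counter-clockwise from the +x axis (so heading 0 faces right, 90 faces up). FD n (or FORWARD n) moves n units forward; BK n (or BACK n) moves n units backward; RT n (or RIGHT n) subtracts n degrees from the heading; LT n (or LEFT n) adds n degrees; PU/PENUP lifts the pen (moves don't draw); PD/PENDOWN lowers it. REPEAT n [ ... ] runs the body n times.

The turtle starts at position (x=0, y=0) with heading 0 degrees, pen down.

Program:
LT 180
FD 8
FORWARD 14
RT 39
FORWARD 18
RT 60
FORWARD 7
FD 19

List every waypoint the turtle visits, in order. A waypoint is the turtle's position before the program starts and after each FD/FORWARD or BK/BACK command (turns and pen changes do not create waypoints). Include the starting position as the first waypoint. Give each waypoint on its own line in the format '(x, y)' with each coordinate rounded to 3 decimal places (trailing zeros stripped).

Answer: (0, 0)
(-8, 0)
(-22, 0)
(-35.989, 11.328)
(-34.894, 18.242)
(-31.921, 37.008)

Derivation:
Executing turtle program step by step:
Start: pos=(0,0), heading=0, pen down
LT 180: heading 0 -> 180
FD 8: (0,0) -> (-8,0) [heading=180, draw]
FD 14: (-8,0) -> (-22,0) [heading=180, draw]
RT 39: heading 180 -> 141
FD 18: (-22,0) -> (-35.989,11.328) [heading=141, draw]
RT 60: heading 141 -> 81
FD 7: (-35.989,11.328) -> (-34.894,18.242) [heading=81, draw]
FD 19: (-34.894,18.242) -> (-31.921,37.008) [heading=81, draw]
Final: pos=(-31.921,37.008), heading=81, 5 segment(s) drawn
Waypoints (6 total):
(0, 0)
(-8, 0)
(-22, 0)
(-35.989, 11.328)
(-34.894, 18.242)
(-31.921, 37.008)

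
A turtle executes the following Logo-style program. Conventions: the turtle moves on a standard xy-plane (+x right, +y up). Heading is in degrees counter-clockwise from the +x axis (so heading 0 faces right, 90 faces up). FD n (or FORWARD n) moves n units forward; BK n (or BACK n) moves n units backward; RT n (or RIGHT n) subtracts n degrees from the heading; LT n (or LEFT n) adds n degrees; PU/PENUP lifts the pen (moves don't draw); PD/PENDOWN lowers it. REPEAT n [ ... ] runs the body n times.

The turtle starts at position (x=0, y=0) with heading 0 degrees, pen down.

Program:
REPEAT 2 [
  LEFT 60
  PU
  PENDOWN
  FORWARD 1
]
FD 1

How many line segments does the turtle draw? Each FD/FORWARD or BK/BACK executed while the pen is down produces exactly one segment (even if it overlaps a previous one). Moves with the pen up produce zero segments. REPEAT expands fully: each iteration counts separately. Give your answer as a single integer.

Executing turtle program step by step:
Start: pos=(0,0), heading=0, pen down
REPEAT 2 [
  -- iteration 1/2 --
  LT 60: heading 0 -> 60
  PU: pen up
  PD: pen down
  FD 1: (0,0) -> (0.5,0.866) [heading=60, draw]
  -- iteration 2/2 --
  LT 60: heading 60 -> 120
  PU: pen up
  PD: pen down
  FD 1: (0.5,0.866) -> (0,1.732) [heading=120, draw]
]
FD 1: (0,1.732) -> (-0.5,2.598) [heading=120, draw]
Final: pos=(-0.5,2.598), heading=120, 3 segment(s) drawn
Segments drawn: 3

Answer: 3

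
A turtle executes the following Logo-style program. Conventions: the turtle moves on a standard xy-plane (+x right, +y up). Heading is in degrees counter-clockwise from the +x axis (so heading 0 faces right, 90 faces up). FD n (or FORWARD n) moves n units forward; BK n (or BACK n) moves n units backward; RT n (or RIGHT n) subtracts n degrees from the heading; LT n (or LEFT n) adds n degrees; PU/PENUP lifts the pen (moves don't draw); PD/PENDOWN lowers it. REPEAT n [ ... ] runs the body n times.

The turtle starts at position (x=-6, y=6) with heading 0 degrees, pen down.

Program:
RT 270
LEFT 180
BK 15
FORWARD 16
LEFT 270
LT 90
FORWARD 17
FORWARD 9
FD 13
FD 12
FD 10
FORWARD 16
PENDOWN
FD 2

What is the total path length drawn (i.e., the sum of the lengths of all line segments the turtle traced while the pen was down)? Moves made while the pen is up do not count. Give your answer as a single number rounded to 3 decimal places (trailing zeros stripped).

Executing turtle program step by step:
Start: pos=(-6,6), heading=0, pen down
RT 270: heading 0 -> 90
LT 180: heading 90 -> 270
BK 15: (-6,6) -> (-6,21) [heading=270, draw]
FD 16: (-6,21) -> (-6,5) [heading=270, draw]
LT 270: heading 270 -> 180
LT 90: heading 180 -> 270
FD 17: (-6,5) -> (-6,-12) [heading=270, draw]
FD 9: (-6,-12) -> (-6,-21) [heading=270, draw]
FD 13: (-6,-21) -> (-6,-34) [heading=270, draw]
FD 12: (-6,-34) -> (-6,-46) [heading=270, draw]
FD 10: (-6,-46) -> (-6,-56) [heading=270, draw]
FD 16: (-6,-56) -> (-6,-72) [heading=270, draw]
PD: pen down
FD 2: (-6,-72) -> (-6,-74) [heading=270, draw]
Final: pos=(-6,-74), heading=270, 9 segment(s) drawn

Segment lengths:
  seg 1: (-6,6) -> (-6,21), length = 15
  seg 2: (-6,21) -> (-6,5), length = 16
  seg 3: (-6,5) -> (-6,-12), length = 17
  seg 4: (-6,-12) -> (-6,-21), length = 9
  seg 5: (-6,-21) -> (-6,-34), length = 13
  seg 6: (-6,-34) -> (-6,-46), length = 12
  seg 7: (-6,-46) -> (-6,-56), length = 10
  seg 8: (-6,-56) -> (-6,-72), length = 16
  seg 9: (-6,-72) -> (-6,-74), length = 2
Total = 110

Answer: 110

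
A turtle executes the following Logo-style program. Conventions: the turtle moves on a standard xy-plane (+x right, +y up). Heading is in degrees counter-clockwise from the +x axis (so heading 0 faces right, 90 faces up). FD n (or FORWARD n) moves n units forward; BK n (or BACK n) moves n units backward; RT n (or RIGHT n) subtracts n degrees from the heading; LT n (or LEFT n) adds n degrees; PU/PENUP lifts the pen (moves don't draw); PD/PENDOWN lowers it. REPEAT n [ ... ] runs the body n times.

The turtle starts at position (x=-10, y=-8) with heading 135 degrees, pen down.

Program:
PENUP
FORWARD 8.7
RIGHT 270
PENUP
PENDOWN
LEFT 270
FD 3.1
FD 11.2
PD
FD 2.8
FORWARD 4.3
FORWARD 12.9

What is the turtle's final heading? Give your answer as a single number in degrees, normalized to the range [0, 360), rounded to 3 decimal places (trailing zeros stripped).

Answer: 135

Derivation:
Executing turtle program step by step:
Start: pos=(-10,-8), heading=135, pen down
PU: pen up
FD 8.7: (-10,-8) -> (-16.152,-1.848) [heading=135, move]
RT 270: heading 135 -> 225
PU: pen up
PD: pen down
LT 270: heading 225 -> 135
FD 3.1: (-16.152,-1.848) -> (-18.344,0.344) [heading=135, draw]
FD 11.2: (-18.344,0.344) -> (-26.263,8.263) [heading=135, draw]
PD: pen down
FD 2.8: (-26.263,8.263) -> (-28.243,10.243) [heading=135, draw]
FD 4.3: (-28.243,10.243) -> (-31.284,13.284) [heading=135, draw]
FD 12.9: (-31.284,13.284) -> (-40.406,22.406) [heading=135, draw]
Final: pos=(-40.406,22.406), heading=135, 5 segment(s) drawn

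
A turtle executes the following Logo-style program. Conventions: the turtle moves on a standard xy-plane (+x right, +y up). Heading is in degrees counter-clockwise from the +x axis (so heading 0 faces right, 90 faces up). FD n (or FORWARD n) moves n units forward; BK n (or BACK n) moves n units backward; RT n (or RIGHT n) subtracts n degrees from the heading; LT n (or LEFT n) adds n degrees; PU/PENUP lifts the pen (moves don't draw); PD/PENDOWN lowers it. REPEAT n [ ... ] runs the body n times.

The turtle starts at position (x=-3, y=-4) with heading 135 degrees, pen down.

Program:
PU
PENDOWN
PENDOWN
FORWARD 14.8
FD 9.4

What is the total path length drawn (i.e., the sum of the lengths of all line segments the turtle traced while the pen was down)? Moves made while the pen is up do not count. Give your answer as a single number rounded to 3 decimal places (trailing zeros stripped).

Executing turtle program step by step:
Start: pos=(-3,-4), heading=135, pen down
PU: pen up
PD: pen down
PD: pen down
FD 14.8: (-3,-4) -> (-13.465,6.465) [heading=135, draw]
FD 9.4: (-13.465,6.465) -> (-20.112,13.112) [heading=135, draw]
Final: pos=(-20.112,13.112), heading=135, 2 segment(s) drawn

Segment lengths:
  seg 1: (-3,-4) -> (-13.465,6.465), length = 14.8
  seg 2: (-13.465,6.465) -> (-20.112,13.112), length = 9.4
Total = 24.2

Answer: 24.2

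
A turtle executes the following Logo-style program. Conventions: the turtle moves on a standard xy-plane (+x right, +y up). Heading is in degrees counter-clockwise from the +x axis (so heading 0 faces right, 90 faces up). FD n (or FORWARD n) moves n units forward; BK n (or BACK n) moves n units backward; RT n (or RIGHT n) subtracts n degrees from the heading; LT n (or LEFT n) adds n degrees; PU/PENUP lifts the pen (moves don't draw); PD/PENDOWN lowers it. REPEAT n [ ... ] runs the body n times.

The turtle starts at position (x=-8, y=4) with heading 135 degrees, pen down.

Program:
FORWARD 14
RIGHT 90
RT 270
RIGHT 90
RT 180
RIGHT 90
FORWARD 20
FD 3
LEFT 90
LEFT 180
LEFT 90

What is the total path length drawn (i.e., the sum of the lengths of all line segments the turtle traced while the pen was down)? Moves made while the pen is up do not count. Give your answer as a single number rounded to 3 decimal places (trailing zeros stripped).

Executing turtle program step by step:
Start: pos=(-8,4), heading=135, pen down
FD 14: (-8,4) -> (-17.899,13.899) [heading=135, draw]
RT 90: heading 135 -> 45
RT 270: heading 45 -> 135
RT 90: heading 135 -> 45
RT 180: heading 45 -> 225
RT 90: heading 225 -> 135
FD 20: (-17.899,13.899) -> (-32.042,28.042) [heading=135, draw]
FD 3: (-32.042,28.042) -> (-34.163,30.163) [heading=135, draw]
LT 90: heading 135 -> 225
LT 180: heading 225 -> 45
LT 90: heading 45 -> 135
Final: pos=(-34.163,30.163), heading=135, 3 segment(s) drawn

Segment lengths:
  seg 1: (-8,4) -> (-17.899,13.899), length = 14
  seg 2: (-17.899,13.899) -> (-32.042,28.042), length = 20
  seg 3: (-32.042,28.042) -> (-34.163,30.163), length = 3
Total = 37

Answer: 37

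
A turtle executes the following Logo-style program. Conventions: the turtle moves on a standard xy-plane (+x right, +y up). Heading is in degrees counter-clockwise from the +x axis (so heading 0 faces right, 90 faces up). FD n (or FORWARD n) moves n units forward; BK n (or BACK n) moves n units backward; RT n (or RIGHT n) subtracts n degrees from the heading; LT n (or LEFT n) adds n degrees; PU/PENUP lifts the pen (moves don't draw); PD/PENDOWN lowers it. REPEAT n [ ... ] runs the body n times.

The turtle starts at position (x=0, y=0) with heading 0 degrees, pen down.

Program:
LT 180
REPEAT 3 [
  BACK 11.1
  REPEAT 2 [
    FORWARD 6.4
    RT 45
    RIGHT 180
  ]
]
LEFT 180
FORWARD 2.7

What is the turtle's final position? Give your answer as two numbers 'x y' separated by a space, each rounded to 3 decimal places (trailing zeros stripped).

Executing turtle program step by step:
Start: pos=(0,0), heading=0, pen down
LT 180: heading 0 -> 180
REPEAT 3 [
  -- iteration 1/3 --
  BK 11.1: (0,0) -> (11.1,0) [heading=180, draw]
  REPEAT 2 [
    -- iteration 1/2 --
    FD 6.4: (11.1,0) -> (4.7,0) [heading=180, draw]
    RT 45: heading 180 -> 135
    RT 180: heading 135 -> 315
    -- iteration 2/2 --
    FD 6.4: (4.7,0) -> (9.225,-4.525) [heading=315, draw]
    RT 45: heading 315 -> 270
    RT 180: heading 270 -> 90
  ]
  -- iteration 2/3 --
  BK 11.1: (9.225,-4.525) -> (9.225,-15.625) [heading=90, draw]
  REPEAT 2 [
    -- iteration 1/2 --
    FD 6.4: (9.225,-15.625) -> (9.225,-9.225) [heading=90, draw]
    RT 45: heading 90 -> 45
    RT 180: heading 45 -> 225
    -- iteration 2/2 --
    FD 6.4: (9.225,-9.225) -> (4.7,-13.751) [heading=225, draw]
    RT 45: heading 225 -> 180
    RT 180: heading 180 -> 0
  ]
  -- iteration 3/3 --
  BK 11.1: (4.7,-13.751) -> (-6.4,-13.751) [heading=0, draw]
  REPEAT 2 [
    -- iteration 1/2 --
    FD 6.4: (-6.4,-13.751) -> (0,-13.751) [heading=0, draw]
    RT 45: heading 0 -> 315
    RT 180: heading 315 -> 135
    -- iteration 2/2 --
    FD 6.4: (0,-13.751) -> (-4.525,-9.225) [heading=135, draw]
    RT 45: heading 135 -> 90
    RT 180: heading 90 -> 270
  ]
]
LT 180: heading 270 -> 90
FD 2.7: (-4.525,-9.225) -> (-4.525,-6.525) [heading=90, draw]
Final: pos=(-4.525,-6.525), heading=90, 10 segment(s) drawn

Answer: -4.525 -6.525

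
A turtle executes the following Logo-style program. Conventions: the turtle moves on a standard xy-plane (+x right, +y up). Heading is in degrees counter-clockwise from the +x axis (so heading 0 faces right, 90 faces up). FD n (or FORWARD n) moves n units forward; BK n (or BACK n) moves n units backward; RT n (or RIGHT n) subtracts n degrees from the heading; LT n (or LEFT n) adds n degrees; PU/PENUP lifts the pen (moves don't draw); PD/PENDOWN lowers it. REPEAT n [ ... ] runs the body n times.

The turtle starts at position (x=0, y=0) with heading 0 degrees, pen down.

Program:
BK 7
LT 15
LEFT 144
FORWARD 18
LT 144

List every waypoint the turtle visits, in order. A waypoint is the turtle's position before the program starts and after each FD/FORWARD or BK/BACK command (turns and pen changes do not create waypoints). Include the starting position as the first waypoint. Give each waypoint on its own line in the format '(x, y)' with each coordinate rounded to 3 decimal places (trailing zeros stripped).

Answer: (0, 0)
(-7, 0)
(-23.804, 6.451)

Derivation:
Executing turtle program step by step:
Start: pos=(0,0), heading=0, pen down
BK 7: (0,0) -> (-7,0) [heading=0, draw]
LT 15: heading 0 -> 15
LT 144: heading 15 -> 159
FD 18: (-7,0) -> (-23.804,6.451) [heading=159, draw]
LT 144: heading 159 -> 303
Final: pos=(-23.804,6.451), heading=303, 2 segment(s) drawn
Waypoints (3 total):
(0, 0)
(-7, 0)
(-23.804, 6.451)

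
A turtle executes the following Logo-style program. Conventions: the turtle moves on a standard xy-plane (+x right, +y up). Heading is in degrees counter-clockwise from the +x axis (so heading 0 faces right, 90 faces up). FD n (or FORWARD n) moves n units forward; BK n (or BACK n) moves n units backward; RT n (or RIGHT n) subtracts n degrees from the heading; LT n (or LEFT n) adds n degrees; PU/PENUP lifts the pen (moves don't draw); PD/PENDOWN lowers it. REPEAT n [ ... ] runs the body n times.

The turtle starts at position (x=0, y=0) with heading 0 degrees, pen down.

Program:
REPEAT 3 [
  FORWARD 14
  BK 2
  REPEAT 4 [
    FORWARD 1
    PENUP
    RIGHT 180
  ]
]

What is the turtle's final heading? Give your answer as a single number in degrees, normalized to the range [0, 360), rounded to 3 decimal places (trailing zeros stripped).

Executing turtle program step by step:
Start: pos=(0,0), heading=0, pen down
REPEAT 3 [
  -- iteration 1/3 --
  FD 14: (0,0) -> (14,0) [heading=0, draw]
  BK 2: (14,0) -> (12,0) [heading=0, draw]
  REPEAT 4 [
    -- iteration 1/4 --
    FD 1: (12,0) -> (13,0) [heading=0, draw]
    PU: pen up
    RT 180: heading 0 -> 180
    -- iteration 2/4 --
    FD 1: (13,0) -> (12,0) [heading=180, move]
    PU: pen up
    RT 180: heading 180 -> 0
    -- iteration 3/4 --
    FD 1: (12,0) -> (13,0) [heading=0, move]
    PU: pen up
    RT 180: heading 0 -> 180
    -- iteration 4/4 --
    FD 1: (13,0) -> (12,0) [heading=180, move]
    PU: pen up
    RT 180: heading 180 -> 0
  ]
  -- iteration 2/3 --
  FD 14: (12,0) -> (26,0) [heading=0, move]
  BK 2: (26,0) -> (24,0) [heading=0, move]
  REPEAT 4 [
    -- iteration 1/4 --
    FD 1: (24,0) -> (25,0) [heading=0, move]
    PU: pen up
    RT 180: heading 0 -> 180
    -- iteration 2/4 --
    FD 1: (25,0) -> (24,0) [heading=180, move]
    PU: pen up
    RT 180: heading 180 -> 0
    -- iteration 3/4 --
    FD 1: (24,0) -> (25,0) [heading=0, move]
    PU: pen up
    RT 180: heading 0 -> 180
    -- iteration 4/4 --
    FD 1: (25,0) -> (24,0) [heading=180, move]
    PU: pen up
    RT 180: heading 180 -> 0
  ]
  -- iteration 3/3 --
  FD 14: (24,0) -> (38,0) [heading=0, move]
  BK 2: (38,0) -> (36,0) [heading=0, move]
  REPEAT 4 [
    -- iteration 1/4 --
    FD 1: (36,0) -> (37,0) [heading=0, move]
    PU: pen up
    RT 180: heading 0 -> 180
    -- iteration 2/4 --
    FD 1: (37,0) -> (36,0) [heading=180, move]
    PU: pen up
    RT 180: heading 180 -> 0
    -- iteration 3/4 --
    FD 1: (36,0) -> (37,0) [heading=0, move]
    PU: pen up
    RT 180: heading 0 -> 180
    -- iteration 4/4 --
    FD 1: (37,0) -> (36,0) [heading=180, move]
    PU: pen up
    RT 180: heading 180 -> 0
  ]
]
Final: pos=(36,0), heading=0, 3 segment(s) drawn

Answer: 0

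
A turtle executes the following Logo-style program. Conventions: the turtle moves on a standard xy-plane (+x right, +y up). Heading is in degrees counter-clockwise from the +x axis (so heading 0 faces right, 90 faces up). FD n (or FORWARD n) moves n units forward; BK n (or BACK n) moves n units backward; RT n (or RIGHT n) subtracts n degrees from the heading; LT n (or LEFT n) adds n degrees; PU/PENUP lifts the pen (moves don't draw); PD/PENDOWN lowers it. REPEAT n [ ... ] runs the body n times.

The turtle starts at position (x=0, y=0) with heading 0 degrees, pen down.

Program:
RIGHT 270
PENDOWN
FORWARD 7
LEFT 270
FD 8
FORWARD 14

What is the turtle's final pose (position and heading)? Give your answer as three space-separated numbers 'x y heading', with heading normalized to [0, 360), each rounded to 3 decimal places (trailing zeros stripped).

Executing turtle program step by step:
Start: pos=(0,0), heading=0, pen down
RT 270: heading 0 -> 90
PD: pen down
FD 7: (0,0) -> (0,7) [heading=90, draw]
LT 270: heading 90 -> 0
FD 8: (0,7) -> (8,7) [heading=0, draw]
FD 14: (8,7) -> (22,7) [heading=0, draw]
Final: pos=(22,7), heading=0, 3 segment(s) drawn

Answer: 22 7 0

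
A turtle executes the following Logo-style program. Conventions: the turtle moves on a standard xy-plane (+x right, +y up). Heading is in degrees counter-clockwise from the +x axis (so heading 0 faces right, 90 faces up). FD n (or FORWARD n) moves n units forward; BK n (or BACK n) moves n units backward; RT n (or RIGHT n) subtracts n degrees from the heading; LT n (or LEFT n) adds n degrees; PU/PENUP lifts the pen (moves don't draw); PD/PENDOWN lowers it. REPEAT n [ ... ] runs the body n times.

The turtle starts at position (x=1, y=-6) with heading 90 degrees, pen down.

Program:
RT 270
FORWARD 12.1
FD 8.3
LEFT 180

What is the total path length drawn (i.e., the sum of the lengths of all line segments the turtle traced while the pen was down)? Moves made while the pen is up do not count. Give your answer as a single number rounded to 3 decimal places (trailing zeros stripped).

Executing turtle program step by step:
Start: pos=(1,-6), heading=90, pen down
RT 270: heading 90 -> 180
FD 12.1: (1,-6) -> (-11.1,-6) [heading=180, draw]
FD 8.3: (-11.1,-6) -> (-19.4,-6) [heading=180, draw]
LT 180: heading 180 -> 0
Final: pos=(-19.4,-6), heading=0, 2 segment(s) drawn

Segment lengths:
  seg 1: (1,-6) -> (-11.1,-6), length = 12.1
  seg 2: (-11.1,-6) -> (-19.4,-6), length = 8.3
Total = 20.4

Answer: 20.4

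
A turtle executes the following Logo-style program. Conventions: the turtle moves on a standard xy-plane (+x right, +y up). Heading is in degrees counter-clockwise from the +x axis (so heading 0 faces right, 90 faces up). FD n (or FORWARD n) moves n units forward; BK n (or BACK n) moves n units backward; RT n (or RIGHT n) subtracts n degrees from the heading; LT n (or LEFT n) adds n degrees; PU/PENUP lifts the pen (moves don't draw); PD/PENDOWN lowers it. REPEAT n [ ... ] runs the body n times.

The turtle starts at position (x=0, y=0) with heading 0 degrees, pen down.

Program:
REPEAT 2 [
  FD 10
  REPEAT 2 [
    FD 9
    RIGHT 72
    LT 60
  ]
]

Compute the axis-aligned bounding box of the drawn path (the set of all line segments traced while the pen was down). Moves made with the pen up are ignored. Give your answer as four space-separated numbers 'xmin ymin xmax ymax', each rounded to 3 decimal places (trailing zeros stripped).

Answer: 0 -14.889 52.442 0

Derivation:
Executing turtle program step by step:
Start: pos=(0,0), heading=0, pen down
REPEAT 2 [
  -- iteration 1/2 --
  FD 10: (0,0) -> (10,0) [heading=0, draw]
  REPEAT 2 [
    -- iteration 1/2 --
    FD 9: (10,0) -> (19,0) [heading=0, draw]
    RT 72: heading 0 -> 288
    LT 60: heading 288 -> 348
    -- iteration 2/2 --
    FD 9: (19,0) -> (27.803,-1.871) [heading=348, draw]
    RT 72: heading 348 -> 276
    LT 60: heading 276 -> 336
  ]
  -- iteration 2/2 --
  FD 10: (27.803,-1.871) -> (36.939,-5.939) [heading=336, draw]
  REPEAT 2 [
    -- iteration 1/2 --
    FD 9: (36.939,-5.939) -> (45.161,-9.599) [heading=336, draw]
    RT 72: heading 336 -> 264
    LT 60: heading 264 -> 324
    -- iteration 2/2 --
    FD 9: (45.161,-9.599) -> (52.442,-14.889) [heading=324, draw]
    RT 72: heading 324 -> 252
    LT 60: heading 252 -> 312
  ]
]
Final: pos=(52.442,-14.889), heading=312, 6 segment(s) drawn

Segment endpoints: x in {0, 10, 19, 27.803, 36.939, 45.161, 52.442}, y in {-14.889, -9.599, -5.939, -1.871, 0}
xmin=0, ymin=-14.889, xmax=52.442, ymax=0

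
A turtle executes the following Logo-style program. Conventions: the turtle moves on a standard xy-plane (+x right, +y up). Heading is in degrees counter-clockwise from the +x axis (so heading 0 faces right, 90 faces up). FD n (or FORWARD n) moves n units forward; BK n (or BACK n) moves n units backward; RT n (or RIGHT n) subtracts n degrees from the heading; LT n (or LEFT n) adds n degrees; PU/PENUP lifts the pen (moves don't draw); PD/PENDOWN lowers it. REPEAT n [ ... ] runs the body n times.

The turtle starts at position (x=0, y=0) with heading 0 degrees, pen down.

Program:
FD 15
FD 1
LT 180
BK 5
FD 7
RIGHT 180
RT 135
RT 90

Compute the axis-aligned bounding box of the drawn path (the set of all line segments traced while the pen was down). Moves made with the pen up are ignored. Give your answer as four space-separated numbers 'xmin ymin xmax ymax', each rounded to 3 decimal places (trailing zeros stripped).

Executing turtle program step by step:
Start: pos=(0,0), heading=0, pen down
FD 15: (0,0) -> (15,0) [heading=0, draw]
FD 1: (15,0) -> (16,0) [heading=0, draw]
LT 180: heading 0 -> 180
BK 5: (16,0) -> (21,0) [heading=180, draw]
FD 7: (21,0) -> (14,0) [heading=180, draw]
RT 180: heading 180 -> 0
RT 135: heading 0 -> 225
RT 90: heading 225 -> 135
Final: pos=(14,0), heading=135, 4 segment(s) drawn

Segment endpoints: x in {0, 14, 15, 16, 21}, y in {0, 0, 0}
xmin=0, ymin=0, xmax=21, ymax=0

Answer: 0 0 21 0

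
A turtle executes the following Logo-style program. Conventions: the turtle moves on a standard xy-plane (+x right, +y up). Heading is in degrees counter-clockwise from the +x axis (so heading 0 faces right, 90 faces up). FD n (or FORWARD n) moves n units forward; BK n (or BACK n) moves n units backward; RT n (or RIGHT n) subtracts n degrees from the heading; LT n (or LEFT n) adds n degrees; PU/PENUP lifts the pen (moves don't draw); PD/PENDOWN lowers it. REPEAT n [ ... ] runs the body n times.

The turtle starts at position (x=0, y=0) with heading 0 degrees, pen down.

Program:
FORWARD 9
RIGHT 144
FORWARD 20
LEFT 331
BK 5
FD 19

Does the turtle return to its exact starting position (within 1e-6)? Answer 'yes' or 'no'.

Answer: no

Derivation:
Executing turtle program step by step:
Start: pos=(0,0), heading=0, pen down
FD 9: (0,0) -> (9,0) [heading=0, draw]
RT 144: heading 0 -> 216
FD 20: (9,0) -> (-7.18,-11.756) [heading=216, draw]
LT 331: heading 216 -> 187
BK 5: (-7.18,-11.756) -> (-2.218,-11.146) [heading=187, draw]
FD 19: (-2.218,-11.146) -> (-21.076,-13.462) [heading=187, draw]
Final: pos=(-21.076,-13.462), heading=187, 4 segment(s) drawn

Start position: (0, 0)
Final position: (-21.076, -13.462)
Distance = 25.008; >= 1e-6 -> NOT closed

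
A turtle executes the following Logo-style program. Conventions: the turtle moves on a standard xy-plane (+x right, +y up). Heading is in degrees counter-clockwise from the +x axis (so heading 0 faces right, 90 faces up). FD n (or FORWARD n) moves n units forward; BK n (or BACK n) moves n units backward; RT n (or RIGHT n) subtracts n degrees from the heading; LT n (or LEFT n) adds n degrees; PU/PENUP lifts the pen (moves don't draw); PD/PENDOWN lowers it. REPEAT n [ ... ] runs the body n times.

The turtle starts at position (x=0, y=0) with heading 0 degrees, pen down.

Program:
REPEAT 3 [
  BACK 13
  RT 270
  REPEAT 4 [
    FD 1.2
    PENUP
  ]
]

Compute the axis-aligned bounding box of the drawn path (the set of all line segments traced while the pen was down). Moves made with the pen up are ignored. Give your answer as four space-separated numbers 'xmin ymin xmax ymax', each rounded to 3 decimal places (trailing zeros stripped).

Answer: -13 0 0 1.2

Derivation:
Executing turtle program step by step:
Start: pos=(0,0), heading=0, pen down
REPEAT 3 [
  -- iteration 1/3 --
  BK 13: (0,0) -> (-13,0) [heading=0, draw]
  RT 270: heading 0 -> 90
  REPEAT 4 [
    -- iteration 1/4 --
    FD 1.2: (-13,0) -> (-13,1.2) [heading=90, draw]
    PU: pen up
    -- iteration 2/4 --
    FD 1.2: (-13,1.2) -> (-13,2.4) [heading=90, move]
    PU: pen up
    -- iteration 3/4 --
    FD 1.2: (-13,2.4) -> (-13,3.6) [heading=90, move]
    PU: pen up
    -- iteration 4/4 --
    FD 1.2: (-13,3.6) -> (-13,4.8) [heading=90, move]
    PU: pen up
  ]
  -- iteration 2/3 --
  BK 13: (-13,4.8) -> (-13,-8.2) [heading=90, move]
  RT 270: heading 90 -> 180
  REPEAT 4 [
    -- iteration 1/4 --
    FD 1.2: (-13,-8.2) -> (-14.2,-8.2) [heading=180, move]
    PU: pen up
    -- iteration 2/4 --
    FD 1.2: (-14.2,-8.2) -> (-15.4,-8.2) [heading=180, move]
    PU: pen up
    -- iteration 3/4 --
    FD 1.2: (-15.4,-8.2) -> (-16.6,-8.2) [heading=180, move]
    PU: pen up
    -- iteration 4/4 --
    FD 1.2: (-16.6,-8.2) -> (-17.8,-8.2) [heading=180, move]
    PU: pen up
  ]
  -- iteration 3/3 --
  BK 13: (-17.8,-8.2) -> (-4.8,-8.2) [heading=180, move]
  RT 270: heading 180 -> 270
  REPEAT 4 [
    -- iteration 1/4 --
    FD 1.2: (-4.8,-8.2) -> (-4.8,-9.4) [heading=270, move]
    PU: pen up
    -- iteration 2/4 --
    FD 1.2: (-4.8,-9.4) -> (-4.8,-10.6) [heading=270, move]
    PU: pen up
    -- iteration 3/4 --
    FD 1.2: (-4.8,-10.6) -> (-4.8,-11.8) [heading=270, move]
    PU: pen up
    -- iteration 4/4 --
    FD 1.2: (-4.8,-11.8) -> (-4.8,-13) [heading=270, move]
    PU: pen up
  ]
]
Final: pos=(-4.8,-13), heading=270, 2 segment(s) drawn

Segment endpoints: x in {-13, 0}, y in {0, 1.2}
xmin=-13, ymin=0, xmax=0, ymax=1.2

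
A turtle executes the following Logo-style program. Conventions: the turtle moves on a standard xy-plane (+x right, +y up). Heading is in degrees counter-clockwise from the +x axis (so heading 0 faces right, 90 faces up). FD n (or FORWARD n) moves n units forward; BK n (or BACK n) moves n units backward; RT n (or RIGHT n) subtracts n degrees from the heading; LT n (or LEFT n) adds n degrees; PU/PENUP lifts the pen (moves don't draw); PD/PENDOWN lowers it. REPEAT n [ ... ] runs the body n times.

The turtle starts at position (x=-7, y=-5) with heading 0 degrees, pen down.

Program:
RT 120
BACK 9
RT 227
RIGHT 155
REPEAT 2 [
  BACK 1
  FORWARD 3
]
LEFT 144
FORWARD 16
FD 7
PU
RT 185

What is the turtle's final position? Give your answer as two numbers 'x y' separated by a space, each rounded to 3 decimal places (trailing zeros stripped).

Answer: 17.334 1.134

Derivation:
Executing turtle program step by step:
Start: pos=(-7,-5), heading=0, pen down
RT 120: heading 0 -> 240
BK 9: (-7,-5) -> (-2.5,2.794) [heading=240, draw]
RT 227: heading 240 -> 13
RT 155: heading 13 -> 218
REPEAT 2 [
  -- iteration 1/2 --
  BK 1: (-2.5,2.794) -> (-1.712,3.41) [heading=218, draw]
  FD 3: (-1.712,3.41) -> (-4.076,1.563) [heading=218, draw]
  -- iteration 2/2 --
  BK 1: (-4.076,1.563) -> (-3.288,2.179) [heading=218, draw]
  FD 3: (-3.288,2.179) -> (-5.652,0.332) [heading=218, draw]
]
LT 144: heading 218 -> 2
FD 16: (-5.652,0.332) -> (10.338,0.89) [heading=2, draw]
FD 7: (10.338,0.89) -> (17.334,1.134) [heading=2, draw]
PU: pen up
RT 185: heading 2 -> 177
Final: pos=(17.334,1.134), heading=177, 7 segment(s) drawn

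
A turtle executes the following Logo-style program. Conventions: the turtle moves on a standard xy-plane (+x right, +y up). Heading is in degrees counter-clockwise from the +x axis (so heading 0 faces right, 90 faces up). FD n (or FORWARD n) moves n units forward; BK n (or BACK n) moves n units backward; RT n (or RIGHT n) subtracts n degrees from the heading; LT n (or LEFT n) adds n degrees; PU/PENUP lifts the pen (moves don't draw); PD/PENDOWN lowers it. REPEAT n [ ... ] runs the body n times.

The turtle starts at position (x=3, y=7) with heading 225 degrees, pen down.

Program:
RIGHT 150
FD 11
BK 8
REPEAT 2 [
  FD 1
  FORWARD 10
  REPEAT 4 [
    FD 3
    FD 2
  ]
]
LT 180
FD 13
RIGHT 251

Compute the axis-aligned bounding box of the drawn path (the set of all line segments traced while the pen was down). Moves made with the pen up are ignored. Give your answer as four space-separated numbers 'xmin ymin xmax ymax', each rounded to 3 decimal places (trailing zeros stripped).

Executing turtle program step by step:
Start: pos=(3,7), heading=225, pen down
RT 150: heading 225 -> 75
FD 11: (3,7) -> (5.847,17.625) [heading=75, draw]
BK 8: (5.847,17.625) -> (3.776,9.898) [heading=75, draw]
REPEAT 2 [
  -- iteration 1/2 --
  FD 1: (3.776,9.898) -> (4.035,10.864) [heading=75, draw]
  FD 10: (4.035,10.864) -> (6.623,20.523) [heading=75, draw]
  REPEAT 4 [
    -- iteration 1/4 --
    FD 3: (6.623,20.523) -> (7.4,23.421) [heading=75, draw]
    FD 2: (7.4,23.421) -> (7.918,25.353) [heading=75, draw]
    -- iteration 2/4 --
    FD 3: (7.918,25.353) -> (8.694,28.25) [heading=75, draw]
    FD 2: (8.694,28.25) -> (9.212,30.182) [heading=75, draw]
    -- iteration 3/4 --
    FD 3: (9.212,30.182) -> (9.988,33.08) [heading=75, draw]
    FD 2: (9.988,33.08) -> (10.506,35.012) [heading=75, draw]
    -- iteration 4/4 --
    FD 3: (10.506,35.012) -> (11.282,37.91) [heading=75, draw]
    FD 2: (11.282,37.91) -> (11.8,39.841) [heading=75, draw]
  ]
  -- iteration 2/2 --
  FD 1: (11.8,39.841) -> (12.059,40.807) [heading=75, draw]
  FD 10: (12.059,40.807) -> (14.647,50.467) [heading=75, draw]
  REPEAT 4 [
    -- iteration 1/4 --
    FD 3: (14.647,50.467) -> (15.423,53.364) [heading=75, draw]
    FD 2: (15.423,53.364) -> (15.941,55.296) [heading=75, draw]
    -- iteration 2/4 --
    FD 3: (15.941,55.296) -> (16.717,58.194) [heading=75, draw]
    FD 2: (16.717,58.194) -> (17.235,60.126) [heading=75, draw]
    -- iteration 3/4 --
    FD 3: (17.235,60.126) -> (18.012,63.024) [heading=75, draw]
    FD 2: (18.012,63.024) -> (18.529,64.956) [heading=75, draw]
    -- iteration 4/4 --
    FD 3: (18.529,64.956) -> (19.306,67.853) [heading=75, draw]
    FD 2: (19.306,67.853) -> (19.823,69.785) [heading=75, draw]
  ]
]
LT 180: heading 75 -> 255
FD 13: (19.823,69.785) -> (16.459,57.228) [heading=255, draw]
RT 251: heading 255 -> 4
Final: pos=(16.459,57.228), heading=4, 23 segment(s) drawn

Segment endpoints: x in {3, 3.776, 4.035, 5.847, 6.623, 7.4, 7.918, 8.694, 9.212, 9.988, 10.506, 11.282, 11.8, 12.059, 14.647, 15.423, 15.941, 16.459, 16.717, 17.235, 18.012, 18.529, 19.306, 19.823}, y in {7, 9.898, 10.864, 17.625, 20.523, 23.421, 25.353, 28.25, 30.182, 33.08, 35.012, 37.91, 39.841, 40.807, 50.467, 53.364, 55.296, 57.228, 58.194, 60.126, 63.024, 64.956, 67.853, 69.785}
xmin=3, ymin=7, xmax=19.823, ymax=69.785

Answer: 3 7 19.823 69.785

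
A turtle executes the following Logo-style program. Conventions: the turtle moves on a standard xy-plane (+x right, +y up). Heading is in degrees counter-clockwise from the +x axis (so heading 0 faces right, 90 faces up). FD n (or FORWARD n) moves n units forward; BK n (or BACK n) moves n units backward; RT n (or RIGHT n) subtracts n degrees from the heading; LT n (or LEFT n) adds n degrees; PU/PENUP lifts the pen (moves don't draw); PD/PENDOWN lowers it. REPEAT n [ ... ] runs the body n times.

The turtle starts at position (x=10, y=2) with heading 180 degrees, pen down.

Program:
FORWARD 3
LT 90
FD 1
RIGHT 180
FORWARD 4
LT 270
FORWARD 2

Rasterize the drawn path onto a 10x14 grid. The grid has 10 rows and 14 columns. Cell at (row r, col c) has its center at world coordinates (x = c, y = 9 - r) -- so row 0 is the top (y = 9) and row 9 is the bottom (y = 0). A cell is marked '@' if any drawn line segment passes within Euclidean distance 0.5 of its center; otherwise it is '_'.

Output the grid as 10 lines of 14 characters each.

Segment 0: (10,2) -> (7,2)
Segment 1: (7,2) -> (7,1)
Segment 2: (7,1) -> (7,5)
Segment 3: (7,5) -> (9,5)

Answer: ______________
______________
______________
______________
_______@@@____
_______@______
_______@______
_______@@@@___
_______@______
______________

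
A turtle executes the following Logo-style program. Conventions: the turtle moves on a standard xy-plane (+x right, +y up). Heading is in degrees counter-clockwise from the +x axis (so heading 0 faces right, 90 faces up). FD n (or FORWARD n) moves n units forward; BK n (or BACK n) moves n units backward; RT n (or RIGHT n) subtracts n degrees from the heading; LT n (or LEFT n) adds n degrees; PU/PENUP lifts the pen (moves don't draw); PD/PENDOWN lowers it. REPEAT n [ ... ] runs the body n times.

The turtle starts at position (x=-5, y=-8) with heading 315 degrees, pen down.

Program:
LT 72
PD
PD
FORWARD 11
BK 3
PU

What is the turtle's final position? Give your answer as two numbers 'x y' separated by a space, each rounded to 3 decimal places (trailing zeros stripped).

Executing turtle program step by step:
Start: pos=(-5,-8), heading=315, pen down
LT 72: heading 315 -> 27
PD: pen down
PD: pen down
FD 11: (-5,-8) -> (4.801,-3.006) [heading=27, draw]
BK 3: (4.801,-3.006) -> (2.128,-4.368) [heading=27, draw]
PU: pen up
Final: pos=(2.128,-4.368), heading=27, 2 segment(s) drawn

Answer: 2.128 -4.368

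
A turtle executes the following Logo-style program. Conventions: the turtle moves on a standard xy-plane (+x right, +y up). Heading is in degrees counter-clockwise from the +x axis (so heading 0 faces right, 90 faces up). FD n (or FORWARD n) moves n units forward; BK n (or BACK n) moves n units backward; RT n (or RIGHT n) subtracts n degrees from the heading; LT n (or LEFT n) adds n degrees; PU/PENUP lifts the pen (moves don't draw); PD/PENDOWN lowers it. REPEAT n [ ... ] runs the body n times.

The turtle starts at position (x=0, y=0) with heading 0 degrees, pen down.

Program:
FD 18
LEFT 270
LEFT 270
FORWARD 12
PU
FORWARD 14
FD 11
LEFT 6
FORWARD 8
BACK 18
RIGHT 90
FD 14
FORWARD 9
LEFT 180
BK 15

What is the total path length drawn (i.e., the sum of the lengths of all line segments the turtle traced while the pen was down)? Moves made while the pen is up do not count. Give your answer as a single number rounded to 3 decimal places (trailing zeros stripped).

Answer: 30

Derivation:
Executing turtle program step by step:
Start: pos=(0,0), heading=0, pen down
FD 18: (0,0) -> (18,0) [heading=0, draw]
LT 270: heading 0 -> 270
LT 270: heading 270 -> 180
FD 12: (18,0) -> (6,0) [heading=180, draw]
PU: pen up
FD 14: (6,0) -> (-8,0) [heading=180, move]
FD 11: (-8,0) -> (-19,0) [heading=180, move]
LT 6: heading 180 -> 186
FD 8: (-19,0) -> (-26.956,-0.836) [heading=186, move]
BK 18: (-26.956,-0.836) -> (-9.055,1.045) [heading=186, move]
RT 90: heading 186 -> 96
FD 14: (-9.055,1.045) -> (-10.518,14.969) [heading=96, move]
FD 9: (-10.518,14.969) -> (-11.459,23.919) [heading=96, move]
LT 180: heading 96 -> 276
BK 15: (-11.459,23.919) -> (-13.027,38.837) [heading=276, move]
Final: pos=(-13.027,38.837), heading=276, 2 segment(s) drawn

Segment lengths:
  seg 1: (0,0) -> (18,0), length = 18
  seg 2: (18,0) -> (6,0), length = 12
Total = 30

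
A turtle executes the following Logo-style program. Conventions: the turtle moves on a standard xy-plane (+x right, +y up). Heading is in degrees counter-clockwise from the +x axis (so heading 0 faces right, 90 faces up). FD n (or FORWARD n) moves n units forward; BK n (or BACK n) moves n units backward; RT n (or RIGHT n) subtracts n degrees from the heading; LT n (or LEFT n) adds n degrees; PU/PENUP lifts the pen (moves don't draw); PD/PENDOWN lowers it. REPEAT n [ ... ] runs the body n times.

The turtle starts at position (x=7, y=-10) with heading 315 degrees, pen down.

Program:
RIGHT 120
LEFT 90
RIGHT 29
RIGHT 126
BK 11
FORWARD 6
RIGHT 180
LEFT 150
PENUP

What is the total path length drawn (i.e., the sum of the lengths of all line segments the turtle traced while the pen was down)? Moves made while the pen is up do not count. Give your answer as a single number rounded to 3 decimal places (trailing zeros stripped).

Executing turtle program step by step:
Start: pos=(7,-10), heading=315, pen down
RT 120: heading 315 -> 195
LT 90: heading 195 -> 285
RT 29: heading 285 -> 256
RT 126: heading 256 -> 130
BK 11: (7,-10) -> (14.071,-18.426) [heading=130, draw]
FD 6: (14.071,-18.426) -> (10.214,-13.83) [heading=130, draw]
RT 180: heading 130 -> 310
LT 150: heading 310 -> 100
PU: pen up
Final: pos=(10.214,-13.83), heading=100, 2 segment(s) drawn

Segment lengths:
  seg 1: (7,-10) -> (14.071,-18.426), length = 11
  seg 2: (14.071,-18.426) -> (10.214,-13.83), length = 6
Total = 17

Answer: 17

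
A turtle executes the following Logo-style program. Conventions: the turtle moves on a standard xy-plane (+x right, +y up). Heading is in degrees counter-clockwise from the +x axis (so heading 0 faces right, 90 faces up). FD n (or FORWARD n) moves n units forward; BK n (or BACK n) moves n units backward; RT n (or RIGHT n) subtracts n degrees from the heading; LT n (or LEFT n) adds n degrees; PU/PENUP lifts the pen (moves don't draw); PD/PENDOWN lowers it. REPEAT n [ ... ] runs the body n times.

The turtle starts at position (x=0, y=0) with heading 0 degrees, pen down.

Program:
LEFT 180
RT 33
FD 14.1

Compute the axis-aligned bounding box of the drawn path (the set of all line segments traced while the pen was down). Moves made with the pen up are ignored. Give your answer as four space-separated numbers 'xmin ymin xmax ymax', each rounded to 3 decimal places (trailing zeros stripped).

Answer: -11.825 0 0 7.679

Derivation:
Executing turtle program step by step:
Start: pos=(0,0), heading=0, pen down
LT 180: heading 0 -> 180
RT 33: heading 180 -> 147
FD 14.1: (0,0) -> (-11.825,7.679) [heading=147, draw]
Final: pos=(-11.825,7.679), heading=147, 1 segment(s) drawn

Segment endpoints: x in {-11.825, 0}, y in {0, 7.679}
xmin=-11.825, ymin=0, xmax=0, ymax=7.679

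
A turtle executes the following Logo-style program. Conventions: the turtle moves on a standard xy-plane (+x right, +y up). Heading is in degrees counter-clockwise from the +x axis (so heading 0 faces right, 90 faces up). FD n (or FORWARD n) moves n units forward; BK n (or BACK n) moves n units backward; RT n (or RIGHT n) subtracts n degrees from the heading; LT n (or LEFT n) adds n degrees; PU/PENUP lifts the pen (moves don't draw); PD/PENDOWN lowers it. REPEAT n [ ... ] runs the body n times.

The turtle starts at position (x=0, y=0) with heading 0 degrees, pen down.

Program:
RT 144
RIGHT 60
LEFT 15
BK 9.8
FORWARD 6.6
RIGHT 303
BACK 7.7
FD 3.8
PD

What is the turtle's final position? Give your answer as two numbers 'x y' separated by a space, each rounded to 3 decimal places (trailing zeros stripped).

Answer: 5.77 2.398

Derivation:
Executing turtle program step by step:
Start: pos=(0,0), heading=0, pen down
RT 144: heading 0 -> 216
RT 60: heading 216 -> 156
LT 15: heading 156 -> 171
BK 9.8: (0,0) -> (9.679,-1.533) [heading=171, draw]
FD 6.6: (9.679,-1.533) -> (3.161,-0.501) [heading=171, draw]
RT 303: heading 171 -> 228
BK 7.7: (3.161,-0.501) -> (8.313,5.222) [heading=228, draw]
FD 3.8: (8.313,5.222) -> (5.77,2.398) [heading=228, draw]
PD: pen down
Final: pos=(5.77,2.398), heading=228, 4 segment(s) drawn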